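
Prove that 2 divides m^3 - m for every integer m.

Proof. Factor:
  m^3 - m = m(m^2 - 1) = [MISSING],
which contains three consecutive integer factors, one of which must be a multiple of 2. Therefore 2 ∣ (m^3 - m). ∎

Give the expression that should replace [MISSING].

(m - 1)m(m + 1)

m(m^2 - 1) = m(m - 1)(m + 1) = (m - 1)m(m + 1).
These three factors are consecutive integers, so their product is divisible by 2.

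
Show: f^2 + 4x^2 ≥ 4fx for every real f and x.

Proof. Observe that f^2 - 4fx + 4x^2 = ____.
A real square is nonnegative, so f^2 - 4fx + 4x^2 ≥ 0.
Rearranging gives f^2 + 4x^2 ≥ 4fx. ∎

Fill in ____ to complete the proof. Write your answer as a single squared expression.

(f - 2x)^2

f^2 - 4fx + 4x^2 is a perfect-square trinomial: the outer terms are (f)^2 and (2x)^2, and the cross term is -2·f·2x.
So f^2 - 4fx + 4x^2 = (f - 2x)^2 ≥ 0.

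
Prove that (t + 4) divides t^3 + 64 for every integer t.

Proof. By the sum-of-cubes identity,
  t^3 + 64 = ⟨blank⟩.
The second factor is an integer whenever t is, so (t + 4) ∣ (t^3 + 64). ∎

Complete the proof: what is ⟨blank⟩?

(t + 4)(t^2 - 4t + 16)

Polynomial division of t^3 + 64 by t + 4 leaves remainder 0 and quotient t^2 - 4t + 16.
Hence t^3 + 64 = (t + 4)(t^2 - 4t + 16).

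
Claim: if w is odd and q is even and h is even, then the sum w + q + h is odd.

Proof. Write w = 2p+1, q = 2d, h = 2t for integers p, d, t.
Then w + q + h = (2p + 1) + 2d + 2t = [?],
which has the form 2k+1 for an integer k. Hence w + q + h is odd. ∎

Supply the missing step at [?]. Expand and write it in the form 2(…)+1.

(2p + 1) + 2d + 2t = 2d + 2p + 2t + 1
= 2(d + p + t) + 1.
Since d + p + t is an integer, the sum is of the form 2k+1 for an integer k.

2(d + p + t) + 1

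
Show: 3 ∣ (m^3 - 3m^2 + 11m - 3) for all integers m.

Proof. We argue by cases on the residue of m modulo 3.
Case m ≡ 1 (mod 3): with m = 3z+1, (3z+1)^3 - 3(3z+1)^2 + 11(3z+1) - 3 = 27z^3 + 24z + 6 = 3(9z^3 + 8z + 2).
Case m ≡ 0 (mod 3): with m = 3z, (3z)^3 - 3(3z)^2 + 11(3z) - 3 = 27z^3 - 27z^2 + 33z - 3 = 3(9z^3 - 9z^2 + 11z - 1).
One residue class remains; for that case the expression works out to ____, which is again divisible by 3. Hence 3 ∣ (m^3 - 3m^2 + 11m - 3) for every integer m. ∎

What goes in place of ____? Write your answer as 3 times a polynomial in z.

The residues treated are {1, 0}, so the missing case is m ≡ 2 (mod 3); write m = 3z+2.
Then (3z+2)^3 - 3(3z+2)^2 + 11(3z+2) - 3 = 27z^3 + 27z^2 + 33z + 15 = 3(9z^3 + 9z^2 + 11z + 5).

3(9z^3 + 9z^2 + 11z + 5)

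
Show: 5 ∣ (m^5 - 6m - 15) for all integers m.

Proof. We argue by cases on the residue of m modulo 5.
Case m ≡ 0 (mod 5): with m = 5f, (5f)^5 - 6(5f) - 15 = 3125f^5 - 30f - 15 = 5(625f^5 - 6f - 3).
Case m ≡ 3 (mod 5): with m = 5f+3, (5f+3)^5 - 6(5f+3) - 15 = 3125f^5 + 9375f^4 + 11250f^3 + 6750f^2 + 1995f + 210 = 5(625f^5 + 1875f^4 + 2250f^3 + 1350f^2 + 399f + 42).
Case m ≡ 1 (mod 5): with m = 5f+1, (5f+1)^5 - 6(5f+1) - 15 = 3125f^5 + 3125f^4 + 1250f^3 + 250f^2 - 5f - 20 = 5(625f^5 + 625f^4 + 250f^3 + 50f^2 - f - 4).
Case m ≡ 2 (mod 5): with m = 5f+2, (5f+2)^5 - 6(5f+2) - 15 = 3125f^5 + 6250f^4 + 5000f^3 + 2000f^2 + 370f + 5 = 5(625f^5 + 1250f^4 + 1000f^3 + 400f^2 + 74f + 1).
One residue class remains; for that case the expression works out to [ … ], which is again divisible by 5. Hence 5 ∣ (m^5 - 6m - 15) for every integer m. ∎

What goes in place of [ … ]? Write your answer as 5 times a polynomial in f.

The residues treated are {0, 3, 1, 2}, so the missing case is m ≡ 4 (mod 5); write m = 5f+4.
Then (5f+4)^5 - 6(5f+4) - 15 = 3125f^5 + 12500f^4 + 20000f^3 + 16000f^2 + 6370f + 985 = 5(625f^5 + 2500f^4 + 4000f^3 + 3200f^2 + 1274f + 197).

5(625f^5 + 2500f^4 + 4000f^3 + 3200f^2 + 1274f + 197)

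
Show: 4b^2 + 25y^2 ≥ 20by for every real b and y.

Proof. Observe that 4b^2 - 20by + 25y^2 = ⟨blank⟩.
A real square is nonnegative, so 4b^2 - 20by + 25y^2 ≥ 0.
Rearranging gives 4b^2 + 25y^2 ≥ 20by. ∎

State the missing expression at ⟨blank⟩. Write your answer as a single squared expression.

4b^2 - 20by + 25y^2 is a perfect-square trinomial: the outer terms are (2b)^2 and (5y)^2, and the cross term is -2·2b·5y.
So 4b^2 - 20by + 25y^2 = (2b - 5y)^2 ≥ 0.

(2b - 5y)^2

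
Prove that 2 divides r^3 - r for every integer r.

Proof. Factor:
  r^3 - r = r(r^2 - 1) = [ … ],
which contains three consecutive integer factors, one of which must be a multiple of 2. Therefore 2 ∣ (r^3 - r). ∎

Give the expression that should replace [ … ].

r(r^2 - 1) = r(r - 1)(r + 1) = (r - 1)r(r + 1).
These three factors are consecutive integers, so their product is divisible by 2.

(r - 1)r(r + 1)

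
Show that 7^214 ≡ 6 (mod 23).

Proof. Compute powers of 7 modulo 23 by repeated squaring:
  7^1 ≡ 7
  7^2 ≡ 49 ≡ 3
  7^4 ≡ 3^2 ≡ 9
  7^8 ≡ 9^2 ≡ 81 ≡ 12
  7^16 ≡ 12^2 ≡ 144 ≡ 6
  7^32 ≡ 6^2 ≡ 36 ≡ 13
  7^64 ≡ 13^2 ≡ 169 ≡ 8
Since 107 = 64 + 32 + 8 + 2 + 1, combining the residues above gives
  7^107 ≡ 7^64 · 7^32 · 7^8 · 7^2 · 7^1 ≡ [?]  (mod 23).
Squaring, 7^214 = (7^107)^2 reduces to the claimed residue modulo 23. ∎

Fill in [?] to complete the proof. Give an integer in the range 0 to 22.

11

Multiply the listed residues: 8 · 13 · 12 · 3 · 7 = 104 → 1248 → 3744 → 26208.
Reducing modulo 23: 26208 = 1139·23 + 11, so 7^107 ≡ 11.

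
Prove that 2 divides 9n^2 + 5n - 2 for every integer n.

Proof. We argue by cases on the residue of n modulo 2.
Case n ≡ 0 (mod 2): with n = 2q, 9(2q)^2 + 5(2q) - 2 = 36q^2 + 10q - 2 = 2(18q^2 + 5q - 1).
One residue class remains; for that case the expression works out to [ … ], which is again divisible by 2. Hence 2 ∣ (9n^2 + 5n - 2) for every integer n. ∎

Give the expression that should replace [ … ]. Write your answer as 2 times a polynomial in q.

The residues treated are {0}, so the missing case is n ≡ 1 (mod 2); write n = 2q+1.
Then 9(2q+1)^2 + 5(2q+1) - 2 = 36q^2 + 46q + 12 = 2(18q^2 + 23q + 6).

2(18q^2 + 23q + 6)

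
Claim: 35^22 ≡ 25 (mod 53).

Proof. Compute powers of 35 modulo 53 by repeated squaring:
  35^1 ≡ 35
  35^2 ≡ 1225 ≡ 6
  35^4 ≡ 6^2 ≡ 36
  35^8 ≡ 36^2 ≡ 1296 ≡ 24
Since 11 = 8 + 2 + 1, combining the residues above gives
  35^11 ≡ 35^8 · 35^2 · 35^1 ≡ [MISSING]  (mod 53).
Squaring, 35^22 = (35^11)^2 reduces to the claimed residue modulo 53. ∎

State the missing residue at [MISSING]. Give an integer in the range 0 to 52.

Multiply the listed residues: 24 · 6 · 35 = 144 → 5040.
Reducing modulo 53: 5040 = 95·53 + 5, so 35^11 ≡ 5.

5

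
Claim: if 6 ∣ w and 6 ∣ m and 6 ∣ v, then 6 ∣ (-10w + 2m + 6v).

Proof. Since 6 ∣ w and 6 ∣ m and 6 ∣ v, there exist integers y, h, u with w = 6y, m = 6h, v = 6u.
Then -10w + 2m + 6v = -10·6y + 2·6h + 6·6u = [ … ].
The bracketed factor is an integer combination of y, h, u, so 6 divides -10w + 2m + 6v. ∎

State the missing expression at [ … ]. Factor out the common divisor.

Pull the common 6 out of every term: -10·6y + 2·6h + 6·6u = 6(2h + 6u - 10y).
2h + 6u - 10y is an integer, which exhibits the divisibility.

6(2h + 6u - 10y)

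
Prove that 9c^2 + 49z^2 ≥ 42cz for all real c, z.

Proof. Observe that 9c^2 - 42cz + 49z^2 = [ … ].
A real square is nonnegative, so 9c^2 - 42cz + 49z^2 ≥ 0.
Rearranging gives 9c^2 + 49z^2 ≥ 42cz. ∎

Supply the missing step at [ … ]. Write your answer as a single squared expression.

(3c - 7z)^2

9c^2 - 42cz + 49z^2 is a perfect-square trinomial: the outer terms are (3c)^2 and (7z)^2, and the cross term is -2·3c·7z.
So 9c^2 - 42cz + 49z^2 = (3c - 7z)^2 ≥ 0.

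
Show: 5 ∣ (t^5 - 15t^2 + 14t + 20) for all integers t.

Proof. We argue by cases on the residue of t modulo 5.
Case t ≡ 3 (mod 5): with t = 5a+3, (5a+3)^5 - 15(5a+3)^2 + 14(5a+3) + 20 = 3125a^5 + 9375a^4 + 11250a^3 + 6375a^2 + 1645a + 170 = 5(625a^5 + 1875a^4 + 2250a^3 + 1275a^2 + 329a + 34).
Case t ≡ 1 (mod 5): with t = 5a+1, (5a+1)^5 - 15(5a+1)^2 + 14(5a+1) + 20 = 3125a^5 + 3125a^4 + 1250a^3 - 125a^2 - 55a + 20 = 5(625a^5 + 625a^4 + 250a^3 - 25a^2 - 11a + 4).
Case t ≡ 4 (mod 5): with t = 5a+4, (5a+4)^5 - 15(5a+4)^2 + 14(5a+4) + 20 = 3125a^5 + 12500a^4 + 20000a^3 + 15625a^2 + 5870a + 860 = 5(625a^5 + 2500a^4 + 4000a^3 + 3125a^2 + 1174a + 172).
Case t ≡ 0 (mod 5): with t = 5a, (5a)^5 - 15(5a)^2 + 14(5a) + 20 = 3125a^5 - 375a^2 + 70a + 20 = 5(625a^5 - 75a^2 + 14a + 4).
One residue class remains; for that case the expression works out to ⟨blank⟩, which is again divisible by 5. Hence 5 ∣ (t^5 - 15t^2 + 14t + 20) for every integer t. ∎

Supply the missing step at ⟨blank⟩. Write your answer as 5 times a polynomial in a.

Only t ≡ 2 (mod 5) is unaccounted for. Put t = 5a+2:
(5a+2)^5 - 15(5a+2)^2 + 14(5a+2) + 20 expands to 3125a^5 + 6250a^4 + 5000a^3 + 1625a^2 + 170a + 20,
and factoring out 5 leaves 5(625a^5 + 1250a^4 + 1000a^3 + 325a^2 + 34a + 4).

5(625a^5 + 1250a^4 + 1000a^3 + 325a^2 + 34a + 4)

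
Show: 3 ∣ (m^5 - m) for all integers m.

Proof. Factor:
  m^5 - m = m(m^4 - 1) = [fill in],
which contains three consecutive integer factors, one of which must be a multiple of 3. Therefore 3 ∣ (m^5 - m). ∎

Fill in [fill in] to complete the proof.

(m - 1)m(m + 1)(m^2 + 1)

m^4 - 1 = (m^2 - 1)(m^2 + 1), and m^2 - 1 = (m-1)(m+1).
So m(m^4 - 1) = (m - 1)m(m + 1)(m^2 + 1).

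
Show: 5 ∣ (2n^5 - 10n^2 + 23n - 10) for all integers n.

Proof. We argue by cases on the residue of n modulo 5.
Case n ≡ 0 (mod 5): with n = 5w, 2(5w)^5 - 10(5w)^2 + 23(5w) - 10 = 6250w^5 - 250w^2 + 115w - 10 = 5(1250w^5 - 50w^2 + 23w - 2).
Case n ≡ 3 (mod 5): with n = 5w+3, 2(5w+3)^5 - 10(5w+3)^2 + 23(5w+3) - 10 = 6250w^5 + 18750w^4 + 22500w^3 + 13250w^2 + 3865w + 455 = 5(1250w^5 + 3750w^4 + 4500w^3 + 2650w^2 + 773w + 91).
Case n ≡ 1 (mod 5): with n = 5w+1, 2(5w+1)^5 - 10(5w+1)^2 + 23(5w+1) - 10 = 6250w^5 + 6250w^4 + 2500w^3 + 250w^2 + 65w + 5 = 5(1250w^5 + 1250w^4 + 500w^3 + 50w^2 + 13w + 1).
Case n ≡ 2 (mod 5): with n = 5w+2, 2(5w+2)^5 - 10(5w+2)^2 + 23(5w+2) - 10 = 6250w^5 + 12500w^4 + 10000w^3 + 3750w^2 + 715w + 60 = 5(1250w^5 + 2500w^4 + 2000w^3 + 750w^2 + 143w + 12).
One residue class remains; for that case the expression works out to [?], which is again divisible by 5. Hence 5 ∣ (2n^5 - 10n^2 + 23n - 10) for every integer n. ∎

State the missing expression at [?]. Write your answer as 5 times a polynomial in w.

5(1250w^5 + 5000w^4 + 8000w^3 + 6350w^2 + 2503w + 394)

The residues treated are {0, 3, 1, 2}, so the missing case is n ≡ 4 (mod 5); write n = 5w+4.
Then 2(5w+4)^5 - 10(5w+4)^2 + 23(5w+4) - 10 = 6250w^5 + 25000w^4 + 40000w^3 + 31750w^2 + 12515w + 1970 = 5(1250w^5 + 5000w^4 + 8000w^3 + 6350w^2 + 2503w + 394).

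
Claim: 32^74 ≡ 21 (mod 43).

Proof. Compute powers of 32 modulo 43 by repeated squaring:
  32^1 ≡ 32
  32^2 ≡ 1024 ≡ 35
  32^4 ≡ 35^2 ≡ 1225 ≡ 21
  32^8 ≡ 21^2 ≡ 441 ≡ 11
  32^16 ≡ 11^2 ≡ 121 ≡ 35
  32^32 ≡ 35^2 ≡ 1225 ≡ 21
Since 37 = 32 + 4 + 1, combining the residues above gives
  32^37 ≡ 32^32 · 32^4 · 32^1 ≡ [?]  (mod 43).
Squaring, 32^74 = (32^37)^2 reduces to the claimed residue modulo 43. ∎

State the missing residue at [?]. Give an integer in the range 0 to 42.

8

Multiply the listed residues: 21 · 21 · 32 = 441 → 14112.
Reducing modulo 43: 14112 = 328·43 + 8, so 32^37 ≡ 8.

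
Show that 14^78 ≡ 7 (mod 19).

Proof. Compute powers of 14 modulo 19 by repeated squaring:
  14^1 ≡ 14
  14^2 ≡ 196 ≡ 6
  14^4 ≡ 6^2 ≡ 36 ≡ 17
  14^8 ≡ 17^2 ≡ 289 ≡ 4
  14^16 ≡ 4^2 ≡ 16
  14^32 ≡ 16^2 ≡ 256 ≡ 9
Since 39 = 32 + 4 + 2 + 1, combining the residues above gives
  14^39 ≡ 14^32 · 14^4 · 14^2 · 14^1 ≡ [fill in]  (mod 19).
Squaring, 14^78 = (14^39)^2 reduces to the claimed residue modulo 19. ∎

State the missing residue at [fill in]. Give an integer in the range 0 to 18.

8

Multiply the listed residues: 9 · 17 · 6 · 14 = 153 → 918 → 12852.
Reducing modulo 19: 12852 = 676·19 + 8, so 14^39 ≡ 8.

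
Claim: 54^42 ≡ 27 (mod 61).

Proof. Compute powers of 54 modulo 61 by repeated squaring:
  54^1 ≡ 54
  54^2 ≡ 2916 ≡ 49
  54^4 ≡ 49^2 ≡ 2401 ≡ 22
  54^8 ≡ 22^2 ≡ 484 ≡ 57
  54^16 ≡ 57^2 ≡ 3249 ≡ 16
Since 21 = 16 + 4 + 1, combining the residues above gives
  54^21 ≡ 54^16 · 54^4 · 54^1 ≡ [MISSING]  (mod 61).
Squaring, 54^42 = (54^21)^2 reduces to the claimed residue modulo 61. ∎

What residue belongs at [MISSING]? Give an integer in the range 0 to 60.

37

Multiply the listed residues: 16 · 22 · 54 = 352 → 19008.
Reducing modulo 61: 19008 = 311·61 + 37, so 54^21 ≡ 37.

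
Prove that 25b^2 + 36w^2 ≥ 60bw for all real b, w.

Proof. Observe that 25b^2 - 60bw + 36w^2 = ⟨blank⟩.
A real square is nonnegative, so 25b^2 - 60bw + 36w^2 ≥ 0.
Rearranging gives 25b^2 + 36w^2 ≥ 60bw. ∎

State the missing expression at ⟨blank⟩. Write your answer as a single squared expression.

The leading and trailing coefficients are 5^2 and 6^2, and 60 = 2·5·6, so the trinomial is (5b - 6w)^2.
Hence 25b^2 - 60bw + 36w^2 ≥ 0.

(5b - 6w)^2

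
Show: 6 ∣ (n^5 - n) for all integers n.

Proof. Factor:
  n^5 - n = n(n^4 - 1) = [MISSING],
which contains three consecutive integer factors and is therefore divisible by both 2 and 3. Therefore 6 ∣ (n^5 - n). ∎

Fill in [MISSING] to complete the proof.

(n - 1)n(n + 1)(n^2 + 1)

n^4 - 1 = (n^2 - 1)(n^2 + 1), and n^2 - 1 = (n-1)(n+1).
So n(n^4 - 1) = (n - 1)n(n + 1)(n^2 + 1).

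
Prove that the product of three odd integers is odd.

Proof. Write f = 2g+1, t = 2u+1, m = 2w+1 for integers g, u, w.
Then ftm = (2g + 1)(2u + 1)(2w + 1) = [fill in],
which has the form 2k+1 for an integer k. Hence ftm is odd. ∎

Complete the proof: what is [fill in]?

(2g + 1)(2u + 1)(2w + 1) = 8guw + 4gu + 4gw + 2g + 4uw + 2u + 2w + 1
= 2(4guw + 2gu + 2gw + g + 2uw + u + w) + 1.
Since 4guw + 2gu + 2gw + g + 2uw + u + w is an integer, the product is of the form 2k+1 for an integer k.

2(4guw + 2gu + 2gw + g + 2uw + u + w) + 1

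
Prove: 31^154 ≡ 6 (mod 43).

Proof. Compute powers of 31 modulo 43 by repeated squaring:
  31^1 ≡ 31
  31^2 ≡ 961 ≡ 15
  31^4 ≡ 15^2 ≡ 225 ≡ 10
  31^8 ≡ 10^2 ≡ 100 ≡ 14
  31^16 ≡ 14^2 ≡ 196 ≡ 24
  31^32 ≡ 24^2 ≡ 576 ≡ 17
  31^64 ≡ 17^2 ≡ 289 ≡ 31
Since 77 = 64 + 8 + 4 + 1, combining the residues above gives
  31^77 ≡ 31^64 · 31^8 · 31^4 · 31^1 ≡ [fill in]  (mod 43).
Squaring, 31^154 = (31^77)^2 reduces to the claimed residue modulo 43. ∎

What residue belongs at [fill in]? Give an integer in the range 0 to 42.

36

Multiply the listed residues: 31 · 14 · 10 · 31 = 434 → 4340 → 134540.
Reducing modulo 43: 134540 = 3128·43 + 36, so 31^77 ≡ 36.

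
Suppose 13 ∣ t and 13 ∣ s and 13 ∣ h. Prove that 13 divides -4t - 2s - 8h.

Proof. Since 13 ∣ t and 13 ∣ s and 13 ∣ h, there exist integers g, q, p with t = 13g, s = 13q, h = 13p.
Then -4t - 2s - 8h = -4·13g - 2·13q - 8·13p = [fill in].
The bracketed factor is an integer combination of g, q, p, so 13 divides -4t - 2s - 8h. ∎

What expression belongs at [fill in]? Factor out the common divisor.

13(-4g - 8p - 2q)

Pull the common 13 out of every term: -4·13g - 2·13q - 8·13p = 13(-4g - 8p - 2q).
-4g - 8p - 2q is an integer, which exhibits the divisibility.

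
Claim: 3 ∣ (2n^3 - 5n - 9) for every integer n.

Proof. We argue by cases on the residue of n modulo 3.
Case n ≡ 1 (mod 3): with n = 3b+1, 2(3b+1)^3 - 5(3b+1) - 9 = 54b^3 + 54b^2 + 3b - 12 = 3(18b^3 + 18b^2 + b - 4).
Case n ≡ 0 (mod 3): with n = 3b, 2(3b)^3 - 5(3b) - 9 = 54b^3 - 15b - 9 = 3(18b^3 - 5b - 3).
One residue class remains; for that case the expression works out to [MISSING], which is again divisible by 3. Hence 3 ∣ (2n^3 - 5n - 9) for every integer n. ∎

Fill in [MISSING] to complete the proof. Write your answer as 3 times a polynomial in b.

3(18b^3 + 36b^2 + 19b - 1)

Only n ≡ 2 (mod 3) is unaccounted for. Put n = 3b+2:
2(3b+2)^3 - 5(3b+2) - 9 expands to 54b^3 + 108b^2 + 57b - 3,
and factoring out 3 leaves 3(18b^3 + 36b^2 + 19b - 1).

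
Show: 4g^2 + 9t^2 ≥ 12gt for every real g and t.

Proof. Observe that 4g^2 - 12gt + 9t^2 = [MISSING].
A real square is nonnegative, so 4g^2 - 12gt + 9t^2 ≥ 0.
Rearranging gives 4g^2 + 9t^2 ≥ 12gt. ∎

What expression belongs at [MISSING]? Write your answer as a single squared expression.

(2g - 3t)^2

The leading and trailing coefficients are 2^2 and 3^2, and 12 = 2·2·3, so the trinomial is (2g - 3t)^2.
Hence 4g^2 - 12gt + 9t^2 ≥ 0.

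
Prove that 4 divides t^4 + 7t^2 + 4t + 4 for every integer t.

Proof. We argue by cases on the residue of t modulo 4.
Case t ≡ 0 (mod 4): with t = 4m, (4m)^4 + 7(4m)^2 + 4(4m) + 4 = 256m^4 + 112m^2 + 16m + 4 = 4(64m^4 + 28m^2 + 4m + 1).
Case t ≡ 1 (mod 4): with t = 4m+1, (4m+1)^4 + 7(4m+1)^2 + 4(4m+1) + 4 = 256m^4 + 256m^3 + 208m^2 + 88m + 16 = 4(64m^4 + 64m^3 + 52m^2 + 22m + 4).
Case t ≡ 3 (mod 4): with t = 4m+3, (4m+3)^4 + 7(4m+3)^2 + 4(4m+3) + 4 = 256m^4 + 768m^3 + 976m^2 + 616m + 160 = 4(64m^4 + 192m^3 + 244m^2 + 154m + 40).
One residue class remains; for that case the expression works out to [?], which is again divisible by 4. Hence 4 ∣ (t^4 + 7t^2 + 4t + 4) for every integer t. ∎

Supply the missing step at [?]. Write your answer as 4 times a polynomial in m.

The residues treated are {0, 1, 3}, so the missing case is t ≡ 2 (mod 4); write t = 4m+2.
Then (4m+2)^4 + 7(4m+2)^2 + 4(4m+2) + 4 = 256m^4 + 512m^3 + 496m^2 + 256m + 56 = 4(64m^4 + 128m^3 + 124m^2 + 64m + 14).

4(64m^4 + 128m^3 + 124m^2 + 64m + 14)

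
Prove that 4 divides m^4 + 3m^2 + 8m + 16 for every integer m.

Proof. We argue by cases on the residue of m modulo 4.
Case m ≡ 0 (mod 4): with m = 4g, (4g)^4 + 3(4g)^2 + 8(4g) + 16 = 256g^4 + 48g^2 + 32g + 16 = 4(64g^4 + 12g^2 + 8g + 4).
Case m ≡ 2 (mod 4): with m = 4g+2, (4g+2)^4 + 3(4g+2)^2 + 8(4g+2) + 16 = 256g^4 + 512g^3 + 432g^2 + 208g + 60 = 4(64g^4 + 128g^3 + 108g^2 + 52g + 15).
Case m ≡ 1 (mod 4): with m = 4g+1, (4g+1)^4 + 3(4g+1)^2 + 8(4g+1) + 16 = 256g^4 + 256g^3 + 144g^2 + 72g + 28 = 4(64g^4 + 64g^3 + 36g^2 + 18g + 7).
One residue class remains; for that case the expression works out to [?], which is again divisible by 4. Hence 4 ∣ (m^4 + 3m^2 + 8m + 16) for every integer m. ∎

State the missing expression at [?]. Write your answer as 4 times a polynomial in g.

4(64g^4 + 192g^3 + 228g^2 + 134g + 37)

The residues treated are {0, 2, 1}, so the missing case is m ≡ 3 (mod 4); write m = 4g+3.
Then (4g+3)^4 + 3(4g+3)^2 + 8(4g+3) + 16 = 256g^4 + 768g^3 + 912g^2 + 536g + 148 = 4(64g^4 + 192g^3 + 228g^2 + 134g + 37).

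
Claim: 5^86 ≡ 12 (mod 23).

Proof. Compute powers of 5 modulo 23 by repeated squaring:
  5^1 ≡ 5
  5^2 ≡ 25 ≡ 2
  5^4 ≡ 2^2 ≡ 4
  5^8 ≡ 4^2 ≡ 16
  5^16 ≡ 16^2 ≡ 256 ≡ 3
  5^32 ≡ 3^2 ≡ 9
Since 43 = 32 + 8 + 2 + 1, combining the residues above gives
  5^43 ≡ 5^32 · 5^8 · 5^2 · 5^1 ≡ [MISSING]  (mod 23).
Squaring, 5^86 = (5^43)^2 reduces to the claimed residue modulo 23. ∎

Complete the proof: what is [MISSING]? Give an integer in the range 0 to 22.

Multiply the listed residues: 9 · 16 · 2 · 5 = 144 → 288 → 1440.
Reducing modulo 23: 1440 = 62·23 + 14, so 5^43 ≡ 14.

14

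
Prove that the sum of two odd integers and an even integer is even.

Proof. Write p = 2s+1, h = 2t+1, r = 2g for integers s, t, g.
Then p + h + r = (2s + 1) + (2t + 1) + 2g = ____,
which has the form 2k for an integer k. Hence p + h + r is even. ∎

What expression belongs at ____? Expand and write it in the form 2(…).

(2s + 1) + (2t + 1) + 2g = 2g + 2s + 2t + 2
= 2(g + s + t + 1).
Since g + s + t + 1 is an integer, the sum is of the form 2k for an integer k.

2(g + s + t + 1)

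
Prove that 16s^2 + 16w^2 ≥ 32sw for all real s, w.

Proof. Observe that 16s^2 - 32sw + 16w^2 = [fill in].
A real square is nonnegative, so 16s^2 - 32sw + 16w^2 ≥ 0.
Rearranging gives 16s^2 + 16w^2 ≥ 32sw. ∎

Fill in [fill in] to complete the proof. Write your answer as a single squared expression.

(4s - 4w)^2

16s^2 - 32sw + 16w^2 is a perfect-square trinomial: the outer terms are (4s)^2 and (4w)^2, and the cross term is -2·4s·4w.
So 16s^2 - 32sw + 16w^2 = (4s - 4w)^2 ≥ 0.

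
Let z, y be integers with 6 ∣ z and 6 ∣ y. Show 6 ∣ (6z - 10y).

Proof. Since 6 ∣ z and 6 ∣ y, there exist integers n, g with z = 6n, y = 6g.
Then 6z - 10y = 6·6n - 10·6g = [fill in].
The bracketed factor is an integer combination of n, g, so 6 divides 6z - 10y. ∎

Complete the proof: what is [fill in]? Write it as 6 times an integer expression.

Pull the common 6 out of every term: 6·6n - 10·6g = 6(-10g + 6n).
-10g + 6n is an integer, which exhibits the divisibility.

6(-10g + 6n)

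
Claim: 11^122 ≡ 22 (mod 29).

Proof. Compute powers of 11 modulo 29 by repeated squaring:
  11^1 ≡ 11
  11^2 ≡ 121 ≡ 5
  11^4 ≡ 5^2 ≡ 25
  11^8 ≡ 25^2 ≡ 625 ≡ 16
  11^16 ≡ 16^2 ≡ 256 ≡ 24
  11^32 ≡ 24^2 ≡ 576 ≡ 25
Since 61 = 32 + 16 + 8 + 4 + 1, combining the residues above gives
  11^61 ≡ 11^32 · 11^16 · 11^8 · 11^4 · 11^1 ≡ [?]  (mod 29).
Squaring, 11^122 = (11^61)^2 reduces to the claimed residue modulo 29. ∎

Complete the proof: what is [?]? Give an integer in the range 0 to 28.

Multiply the listed residues: 25 · 24 · 16 · 25 · 11 = 600 → 9600 → 240000 → 2640000.
Reducing modulo 29: 2640000 = 91034·29 + 14, so 11^61 ≡ 14.

14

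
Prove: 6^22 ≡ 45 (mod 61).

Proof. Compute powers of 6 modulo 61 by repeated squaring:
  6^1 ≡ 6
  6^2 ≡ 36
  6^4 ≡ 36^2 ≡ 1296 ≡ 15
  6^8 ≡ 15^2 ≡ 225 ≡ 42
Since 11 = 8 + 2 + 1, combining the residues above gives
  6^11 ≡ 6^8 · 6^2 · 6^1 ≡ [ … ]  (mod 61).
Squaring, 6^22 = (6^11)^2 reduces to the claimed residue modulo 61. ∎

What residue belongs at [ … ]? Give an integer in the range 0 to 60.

Multiply the listed residues: 42 · 36 · 6 = 1512 → 9072.
Reducing modulo 61: 9072 = 148·61 + 44, so 6^11 ≡ 44.

44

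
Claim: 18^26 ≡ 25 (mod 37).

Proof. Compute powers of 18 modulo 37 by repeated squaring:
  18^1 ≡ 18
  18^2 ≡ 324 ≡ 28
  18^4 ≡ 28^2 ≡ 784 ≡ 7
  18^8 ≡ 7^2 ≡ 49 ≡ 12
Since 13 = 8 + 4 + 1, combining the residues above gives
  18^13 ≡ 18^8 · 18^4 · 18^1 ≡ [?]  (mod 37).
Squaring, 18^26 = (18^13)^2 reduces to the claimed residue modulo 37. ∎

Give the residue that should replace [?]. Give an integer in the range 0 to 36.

32

18^8 · 18^4 · 18^1 ≡ 12 · 7 · 18 = 1512.
1512 mod 37 = 32, so 18^13 ≡ 32 (mod 37).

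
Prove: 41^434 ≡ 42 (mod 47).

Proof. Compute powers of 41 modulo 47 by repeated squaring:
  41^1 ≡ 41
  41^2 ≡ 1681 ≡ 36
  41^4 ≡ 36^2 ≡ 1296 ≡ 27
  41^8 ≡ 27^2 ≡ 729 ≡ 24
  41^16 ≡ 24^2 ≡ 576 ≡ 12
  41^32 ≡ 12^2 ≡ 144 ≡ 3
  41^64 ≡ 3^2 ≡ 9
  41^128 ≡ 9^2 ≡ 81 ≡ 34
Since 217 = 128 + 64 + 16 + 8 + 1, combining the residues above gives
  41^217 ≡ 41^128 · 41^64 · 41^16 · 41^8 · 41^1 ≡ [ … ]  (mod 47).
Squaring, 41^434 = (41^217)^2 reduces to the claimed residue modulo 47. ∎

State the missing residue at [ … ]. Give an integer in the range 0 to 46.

29

Multiply the listed residues: 34 · 9 · 12 · 24 · 41 = 306 → 3672 → 88128 → 3613248.
Reducing modulo 47: 3613248 = 76877·47 + 29, so 41^217 ≡ 29.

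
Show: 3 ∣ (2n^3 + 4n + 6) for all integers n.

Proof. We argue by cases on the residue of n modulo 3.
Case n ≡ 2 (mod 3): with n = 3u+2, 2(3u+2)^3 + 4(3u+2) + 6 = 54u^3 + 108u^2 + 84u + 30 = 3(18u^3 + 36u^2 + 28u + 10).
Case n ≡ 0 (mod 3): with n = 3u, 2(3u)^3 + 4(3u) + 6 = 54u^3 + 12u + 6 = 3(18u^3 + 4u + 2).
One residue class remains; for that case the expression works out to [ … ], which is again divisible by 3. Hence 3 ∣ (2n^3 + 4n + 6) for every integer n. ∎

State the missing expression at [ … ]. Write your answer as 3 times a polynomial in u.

3(18u^3 + 18u^2 + 10u + 4)

The residues treated are {2, 0}, so the missing case is n ≡ 1 (mod 3); write n = 3u+1.
Then 2(3u+1)^3 + 4(3u+1) + 6 = 54u^3 + 54u^2 + 30u + 12 = 3(18u^3 + 18u^2 + 10u + 4).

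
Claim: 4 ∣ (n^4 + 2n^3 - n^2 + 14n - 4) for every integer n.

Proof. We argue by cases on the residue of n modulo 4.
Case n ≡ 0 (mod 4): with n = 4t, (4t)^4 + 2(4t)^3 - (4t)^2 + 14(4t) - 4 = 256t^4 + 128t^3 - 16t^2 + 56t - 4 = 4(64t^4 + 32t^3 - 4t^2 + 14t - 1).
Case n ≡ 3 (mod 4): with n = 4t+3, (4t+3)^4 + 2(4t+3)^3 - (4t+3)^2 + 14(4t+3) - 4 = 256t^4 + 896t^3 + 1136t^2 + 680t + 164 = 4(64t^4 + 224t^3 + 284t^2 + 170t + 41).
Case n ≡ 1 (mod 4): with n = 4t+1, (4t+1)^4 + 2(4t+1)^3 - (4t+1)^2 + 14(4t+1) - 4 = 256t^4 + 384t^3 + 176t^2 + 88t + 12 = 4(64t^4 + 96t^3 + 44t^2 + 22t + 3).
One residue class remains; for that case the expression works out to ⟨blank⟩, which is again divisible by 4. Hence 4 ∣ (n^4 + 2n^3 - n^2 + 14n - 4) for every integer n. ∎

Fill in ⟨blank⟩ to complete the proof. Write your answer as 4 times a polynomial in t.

4(64t^4 + 160t^3 + 140t^2 + 66t + 13)

The residues treated are {0, 3, 1}, so the missing case is n ≡ 2 (mod 4); write n = 4t+2.
Then (4t+2)^4 + 2(4t+2)^3 - (4t+2)^2 + 14(4t+2) - 4 = 256t^4 + 640t^3 + 560t^2 + 264t + 52 = 4(64t^4 + 160t^3 + 140t^2 + 66t + 13).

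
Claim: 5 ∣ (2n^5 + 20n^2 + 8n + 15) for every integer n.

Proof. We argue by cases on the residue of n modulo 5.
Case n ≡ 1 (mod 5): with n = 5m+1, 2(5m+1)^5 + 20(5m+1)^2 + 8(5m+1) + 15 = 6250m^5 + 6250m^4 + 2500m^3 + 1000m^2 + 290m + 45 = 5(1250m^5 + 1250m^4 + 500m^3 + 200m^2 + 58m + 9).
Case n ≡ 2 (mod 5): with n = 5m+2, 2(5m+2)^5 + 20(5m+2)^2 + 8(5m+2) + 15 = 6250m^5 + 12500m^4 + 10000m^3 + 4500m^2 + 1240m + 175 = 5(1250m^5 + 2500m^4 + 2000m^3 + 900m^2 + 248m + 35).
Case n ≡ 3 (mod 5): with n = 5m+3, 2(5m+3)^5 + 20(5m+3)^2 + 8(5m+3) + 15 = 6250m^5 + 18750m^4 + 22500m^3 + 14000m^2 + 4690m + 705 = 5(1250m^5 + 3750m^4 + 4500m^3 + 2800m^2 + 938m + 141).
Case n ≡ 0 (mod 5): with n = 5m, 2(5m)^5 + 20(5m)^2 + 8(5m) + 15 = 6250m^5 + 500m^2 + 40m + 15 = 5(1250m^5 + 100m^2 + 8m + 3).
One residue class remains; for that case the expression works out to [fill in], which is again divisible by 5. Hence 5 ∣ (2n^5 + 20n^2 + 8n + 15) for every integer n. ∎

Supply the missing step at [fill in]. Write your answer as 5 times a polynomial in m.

5(1250m^5 + 5000m^4 + 8000m^3 + 6500m^2 + 2728m + 483)

The residues treated are {1, 2, 3, 0}, so the missing case is n ≡ 4 (mod 5); write n = 5m+4.
Then 2(5m+4)^5 + 20(5m+4)^2 + 8(5m+4) + 15 = 6250m^5 + 25000m^4 + 40000m^3 + 32500m^2 + 13640m + 2415 = 5(1250m^5 + 5000m^4 + 8000m^3 + 6500m^2 + 2728m + 483).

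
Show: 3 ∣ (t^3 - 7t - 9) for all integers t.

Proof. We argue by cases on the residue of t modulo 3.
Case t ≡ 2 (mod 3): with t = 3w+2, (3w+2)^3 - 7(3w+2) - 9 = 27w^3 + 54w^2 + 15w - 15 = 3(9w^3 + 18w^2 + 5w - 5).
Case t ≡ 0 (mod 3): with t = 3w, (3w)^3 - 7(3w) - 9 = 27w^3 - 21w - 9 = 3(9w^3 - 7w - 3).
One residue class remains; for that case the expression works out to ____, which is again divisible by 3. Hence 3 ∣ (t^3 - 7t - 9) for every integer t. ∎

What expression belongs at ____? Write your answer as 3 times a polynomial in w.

3(9w^3 + 9w^2 - 4w - 5)

Only t ≡ 1 (mod 3) is unaccounted for. Put t = 3w+1:
(3w+1)^3 - 7(3w+1) - 9 expands to 27w^3 + 27w^2 - 12w - 15,
and factoring out 3 leaves 3(9w^3 + 9w^2 - 4w - 5).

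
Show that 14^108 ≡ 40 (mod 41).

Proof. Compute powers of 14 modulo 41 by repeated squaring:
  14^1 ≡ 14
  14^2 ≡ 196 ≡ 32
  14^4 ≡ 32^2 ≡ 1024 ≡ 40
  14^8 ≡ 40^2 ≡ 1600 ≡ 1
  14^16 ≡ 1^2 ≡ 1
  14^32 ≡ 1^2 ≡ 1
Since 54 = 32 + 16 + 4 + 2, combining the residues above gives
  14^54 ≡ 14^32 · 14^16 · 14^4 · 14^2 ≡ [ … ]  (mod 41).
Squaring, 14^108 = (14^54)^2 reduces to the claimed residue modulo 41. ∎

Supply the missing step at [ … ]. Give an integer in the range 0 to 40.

Multiply the listed residues: 1 · 1 · 40 · 32 = 1 → 40 → 1280.
Reducing modulo 41: 1280 = 31·41 + 9, so 14^54 ≡ 9.

9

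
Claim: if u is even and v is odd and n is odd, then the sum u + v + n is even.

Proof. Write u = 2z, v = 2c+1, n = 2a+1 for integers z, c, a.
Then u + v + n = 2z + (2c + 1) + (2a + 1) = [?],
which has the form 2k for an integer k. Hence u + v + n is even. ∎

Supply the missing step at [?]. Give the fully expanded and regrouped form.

2(a + c + z + 1)

Expanding: 2z + (2c + 1) + (2a + 1) = 2a + 2c + 2z + 2.
Every term is even; pulling out the factor of 2 gives 2(a + c + z + 1).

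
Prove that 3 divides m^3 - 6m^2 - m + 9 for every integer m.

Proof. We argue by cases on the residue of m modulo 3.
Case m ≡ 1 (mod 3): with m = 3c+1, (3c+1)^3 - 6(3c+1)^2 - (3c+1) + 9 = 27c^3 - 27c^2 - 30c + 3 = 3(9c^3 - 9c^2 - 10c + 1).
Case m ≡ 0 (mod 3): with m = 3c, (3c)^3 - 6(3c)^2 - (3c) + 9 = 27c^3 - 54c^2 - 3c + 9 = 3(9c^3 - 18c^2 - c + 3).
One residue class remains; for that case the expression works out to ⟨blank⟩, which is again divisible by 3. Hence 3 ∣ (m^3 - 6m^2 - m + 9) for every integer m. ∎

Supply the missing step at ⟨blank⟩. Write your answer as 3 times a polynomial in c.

Only m ≡ 2 (mod 3) is unaccounted for. Put m = 3c+2:
(3c+2)^3 - 6(3c+2)^2 - (3c+2) + 9 expands to 27c^3 - 39c - 9,
and factoring out 3 leaves 3(9c^3 - 13c - 3).

3(9c^3 - 13c - 3)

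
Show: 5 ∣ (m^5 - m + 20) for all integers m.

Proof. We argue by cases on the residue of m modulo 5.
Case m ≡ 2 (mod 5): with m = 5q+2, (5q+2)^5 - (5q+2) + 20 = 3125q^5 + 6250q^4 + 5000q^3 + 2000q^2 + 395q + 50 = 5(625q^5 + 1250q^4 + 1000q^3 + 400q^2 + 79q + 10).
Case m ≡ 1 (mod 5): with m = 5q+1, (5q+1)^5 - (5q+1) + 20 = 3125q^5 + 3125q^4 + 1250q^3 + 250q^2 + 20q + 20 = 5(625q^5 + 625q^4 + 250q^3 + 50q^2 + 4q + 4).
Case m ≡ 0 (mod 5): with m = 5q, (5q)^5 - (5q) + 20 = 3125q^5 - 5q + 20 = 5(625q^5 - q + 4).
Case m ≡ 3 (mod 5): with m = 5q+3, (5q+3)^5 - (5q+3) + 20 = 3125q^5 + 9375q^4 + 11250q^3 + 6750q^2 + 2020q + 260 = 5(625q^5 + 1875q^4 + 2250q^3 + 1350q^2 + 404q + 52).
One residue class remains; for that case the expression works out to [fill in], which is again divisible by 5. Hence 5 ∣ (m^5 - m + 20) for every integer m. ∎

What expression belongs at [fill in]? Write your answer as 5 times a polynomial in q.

Only m ≡ 4 (mod 5) is unaccounted for. Put m = 5q+4:
(5q+4)^5 - (5q+4) + 20 expands to 3125q^5 + 12500q^4 + 20000q^3 + 16000q^2 + 6395q + 1040,
and factoring out 5 leaves 5(625q^5 + 2500q^4 + 4000q^3 + 3200q^2 + 1279q + 208).

5(625q^5 + 2500q^4 + 4000q^3 + 3200q^2 + 1279q + 208)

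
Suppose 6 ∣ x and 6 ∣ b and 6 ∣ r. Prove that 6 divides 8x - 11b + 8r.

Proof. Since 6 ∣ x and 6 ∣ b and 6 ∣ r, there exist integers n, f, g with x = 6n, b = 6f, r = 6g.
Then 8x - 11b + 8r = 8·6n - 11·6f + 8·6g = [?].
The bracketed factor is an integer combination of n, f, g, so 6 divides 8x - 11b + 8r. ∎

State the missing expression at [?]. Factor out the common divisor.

Pull the common 6 out of every term: 8·6n - 11·6f + 8·6g = 6(-11f + 8g + 8n).
-11f + 8g + 8n is an integer, which exhibits the divisibility.

6(-11f + 8g + 8n)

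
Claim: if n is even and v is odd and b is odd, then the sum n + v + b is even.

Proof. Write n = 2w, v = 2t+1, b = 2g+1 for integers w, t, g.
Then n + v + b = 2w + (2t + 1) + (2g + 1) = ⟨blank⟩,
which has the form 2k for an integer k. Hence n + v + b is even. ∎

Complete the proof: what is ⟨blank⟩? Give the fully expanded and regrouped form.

2(g + t + w + 1)

2w + (2t + 1) + (2g + 1) = 2g + 2t + 2w + 2
= 2(g + t + w + 1).
Since g + t + w + 1 is an integer, the sum is of the form 2k for an integer k.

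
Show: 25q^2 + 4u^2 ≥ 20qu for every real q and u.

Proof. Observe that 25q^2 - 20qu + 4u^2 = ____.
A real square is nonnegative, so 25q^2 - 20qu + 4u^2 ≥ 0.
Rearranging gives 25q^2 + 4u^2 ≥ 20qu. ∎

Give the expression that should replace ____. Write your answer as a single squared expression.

The leading and trailing coefficients are 5^2 and 2^2, and 20 = 2·5·2, so the trinomial is (5q - 2u)^2.
Hence 25q^2 - 20qu + 4u^2 ≥ 0.

(5q - 2u)^2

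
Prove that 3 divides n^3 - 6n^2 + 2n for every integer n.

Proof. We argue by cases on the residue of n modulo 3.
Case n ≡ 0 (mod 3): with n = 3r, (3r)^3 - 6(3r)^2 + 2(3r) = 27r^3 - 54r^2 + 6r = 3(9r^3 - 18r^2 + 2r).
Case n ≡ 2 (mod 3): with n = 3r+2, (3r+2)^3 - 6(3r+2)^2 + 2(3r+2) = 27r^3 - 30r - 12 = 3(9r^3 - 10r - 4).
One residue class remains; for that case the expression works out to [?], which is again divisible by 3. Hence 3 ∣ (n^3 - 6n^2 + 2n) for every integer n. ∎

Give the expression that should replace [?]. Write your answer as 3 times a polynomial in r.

Only n ≡ 1 (mod 3) is unaccounted for. Put n = 3r+1:
(3r+1)^3 - 6(3r+1)^2 + 2(3r+1) expands to 27r^3 - 27r^2 - 21r - 3,
and factoring out 3 leaves 3(9r^3 - 9r^2 - 7r - 1).

3(9r^3 - 9r^2 - 7r - 1)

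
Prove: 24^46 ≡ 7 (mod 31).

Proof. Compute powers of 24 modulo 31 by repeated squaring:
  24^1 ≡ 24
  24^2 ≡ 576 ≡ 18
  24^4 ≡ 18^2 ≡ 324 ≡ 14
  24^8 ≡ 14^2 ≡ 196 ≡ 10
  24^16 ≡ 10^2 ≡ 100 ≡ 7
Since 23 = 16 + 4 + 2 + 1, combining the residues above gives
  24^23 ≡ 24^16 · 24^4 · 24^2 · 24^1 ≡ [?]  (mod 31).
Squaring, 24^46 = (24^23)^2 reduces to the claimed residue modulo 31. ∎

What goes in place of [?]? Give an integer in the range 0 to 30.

Multiply the listed residues: 7 · 14 · 18 · 24 = 98 → 1764 → 42336.
Reducing modulo 31: 42336 = 1365·31 + 21, so 24^23 ≡ 21.

21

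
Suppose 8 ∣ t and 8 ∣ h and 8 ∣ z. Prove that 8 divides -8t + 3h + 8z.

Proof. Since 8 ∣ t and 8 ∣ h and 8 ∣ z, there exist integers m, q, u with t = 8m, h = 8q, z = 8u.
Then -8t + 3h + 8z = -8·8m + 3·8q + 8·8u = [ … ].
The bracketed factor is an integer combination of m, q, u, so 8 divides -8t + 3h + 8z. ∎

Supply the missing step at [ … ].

8(-8m + 3q + 8u)

Pull the common 8 out of every term: -8·8m + 3·8q + 8·8u = 8(-8m + 3q + 8u).
-8m + 3q + 8u is an integer, which exhibits the divisibility.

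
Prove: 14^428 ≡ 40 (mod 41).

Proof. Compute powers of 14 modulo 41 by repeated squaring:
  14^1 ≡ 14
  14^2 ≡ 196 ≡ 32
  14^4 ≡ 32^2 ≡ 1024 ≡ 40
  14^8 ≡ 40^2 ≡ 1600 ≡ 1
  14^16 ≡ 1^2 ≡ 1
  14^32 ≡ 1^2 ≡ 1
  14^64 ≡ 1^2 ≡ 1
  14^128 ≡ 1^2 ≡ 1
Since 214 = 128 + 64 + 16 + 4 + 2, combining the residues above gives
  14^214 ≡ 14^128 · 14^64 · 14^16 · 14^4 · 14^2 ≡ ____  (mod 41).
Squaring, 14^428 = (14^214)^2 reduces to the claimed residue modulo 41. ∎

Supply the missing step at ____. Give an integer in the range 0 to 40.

9

Multiply the listed residues: 1 · 1 · 1 · 40 · 32 = 1 → 1 → 40 → 1280.
Reducing modulo 41: 1280 = 31·41 + 9, so 14^214 ≡ 9.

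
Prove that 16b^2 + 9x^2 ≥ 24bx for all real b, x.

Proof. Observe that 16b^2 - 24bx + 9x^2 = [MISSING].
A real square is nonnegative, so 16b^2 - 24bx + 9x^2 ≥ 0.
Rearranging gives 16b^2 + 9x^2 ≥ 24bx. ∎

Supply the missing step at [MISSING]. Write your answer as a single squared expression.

(4b - 3x)^2

The leading and trailing coefficients are 4^2 and 3^2, and 24 = 2·4·3, so the trinomial is (4b - 3x)^2.
Hence 16b^2 - 24bx + 9x^2 ≥ 0.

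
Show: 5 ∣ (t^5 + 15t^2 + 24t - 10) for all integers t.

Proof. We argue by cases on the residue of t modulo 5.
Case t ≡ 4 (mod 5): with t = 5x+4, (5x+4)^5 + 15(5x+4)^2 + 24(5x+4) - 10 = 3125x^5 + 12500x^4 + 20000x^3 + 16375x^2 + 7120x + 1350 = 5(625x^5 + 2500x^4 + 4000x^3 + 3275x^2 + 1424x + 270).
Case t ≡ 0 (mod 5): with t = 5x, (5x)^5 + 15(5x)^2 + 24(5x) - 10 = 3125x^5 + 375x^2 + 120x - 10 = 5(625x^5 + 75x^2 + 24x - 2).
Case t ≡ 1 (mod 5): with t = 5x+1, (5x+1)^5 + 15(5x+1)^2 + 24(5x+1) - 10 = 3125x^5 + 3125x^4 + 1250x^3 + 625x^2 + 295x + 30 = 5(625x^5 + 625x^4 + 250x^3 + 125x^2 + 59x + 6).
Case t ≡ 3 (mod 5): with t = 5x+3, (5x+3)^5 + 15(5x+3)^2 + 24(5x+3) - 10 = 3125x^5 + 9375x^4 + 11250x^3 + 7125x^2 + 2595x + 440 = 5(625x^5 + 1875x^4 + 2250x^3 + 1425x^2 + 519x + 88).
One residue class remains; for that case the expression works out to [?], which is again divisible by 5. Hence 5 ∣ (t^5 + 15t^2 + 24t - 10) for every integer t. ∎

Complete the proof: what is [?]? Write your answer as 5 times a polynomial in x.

The residues treated are {4, 0, 1, 3}, so the missing case is t ≡ 2 (mod 5); write t = 5x+2.
Then (5x+2)^5 + 15(5x+2)^2 + 24(5x+2) - 10 = 3125x^5 + 6250x^4 + 5000x^3 + 2375x^2 + 820x + 130 = 5(625x^5 + 1250x^4 + 1000x^3 + 475x^2 + 164x + 26).

5(625x^5 + 1250x^4 + 1000x^3 + 475x^2 + 164x + 26)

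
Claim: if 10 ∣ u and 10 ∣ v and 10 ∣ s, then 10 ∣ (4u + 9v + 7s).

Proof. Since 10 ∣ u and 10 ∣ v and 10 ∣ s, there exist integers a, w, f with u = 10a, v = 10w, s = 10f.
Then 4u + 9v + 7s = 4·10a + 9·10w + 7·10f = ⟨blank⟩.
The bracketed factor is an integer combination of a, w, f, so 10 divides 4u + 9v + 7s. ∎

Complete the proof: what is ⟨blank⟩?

10(4a + 7f + 9w)

Pull the common 10 out of every term: 4·10a + 9·10w + 7·10f = 10(4a + 7f + 9w).
4a + 7f + 9w is an integer, which exhibits the divisibility.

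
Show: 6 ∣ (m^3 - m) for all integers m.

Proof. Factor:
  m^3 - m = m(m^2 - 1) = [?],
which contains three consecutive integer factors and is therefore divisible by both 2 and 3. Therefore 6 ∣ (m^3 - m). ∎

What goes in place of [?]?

m(m^2 - 1) = m(m - 1)(m + 1) = (m - 1)m(m + 1).
These three factors are consecutive integers, so their product is divisible by 6.

(m - 1)m(m + 1)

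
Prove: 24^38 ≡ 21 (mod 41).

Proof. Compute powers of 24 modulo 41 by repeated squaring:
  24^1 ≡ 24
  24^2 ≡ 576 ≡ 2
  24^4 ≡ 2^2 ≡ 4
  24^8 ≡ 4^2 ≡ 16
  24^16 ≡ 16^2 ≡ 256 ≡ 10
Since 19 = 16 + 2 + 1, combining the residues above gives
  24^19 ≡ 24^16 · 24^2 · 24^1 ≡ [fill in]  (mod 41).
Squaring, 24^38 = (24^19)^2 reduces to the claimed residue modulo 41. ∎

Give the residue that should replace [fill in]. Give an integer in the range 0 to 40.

Multiply the listed residues: 10 · 2 · 24 = 20 → 480.
Reducing modulo 41: 480 = 11·41 + 29, so 24^19 ≡ 29.

29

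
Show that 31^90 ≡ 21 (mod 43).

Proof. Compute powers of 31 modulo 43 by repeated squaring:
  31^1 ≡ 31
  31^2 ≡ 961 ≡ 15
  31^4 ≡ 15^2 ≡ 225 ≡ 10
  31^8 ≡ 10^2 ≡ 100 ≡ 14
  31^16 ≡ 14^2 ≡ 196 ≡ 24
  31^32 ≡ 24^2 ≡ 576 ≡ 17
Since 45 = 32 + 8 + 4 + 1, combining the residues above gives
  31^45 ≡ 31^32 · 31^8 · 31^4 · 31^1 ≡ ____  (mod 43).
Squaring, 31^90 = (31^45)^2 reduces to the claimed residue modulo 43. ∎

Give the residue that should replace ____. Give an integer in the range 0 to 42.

35

Multiply the listed residues: 17 · 14 · 10 · 31 = 238 → 2380 → 73780.
Reducing modulo 43: 73780 = 1715·43 + 35, so 31^45 ≡ 35.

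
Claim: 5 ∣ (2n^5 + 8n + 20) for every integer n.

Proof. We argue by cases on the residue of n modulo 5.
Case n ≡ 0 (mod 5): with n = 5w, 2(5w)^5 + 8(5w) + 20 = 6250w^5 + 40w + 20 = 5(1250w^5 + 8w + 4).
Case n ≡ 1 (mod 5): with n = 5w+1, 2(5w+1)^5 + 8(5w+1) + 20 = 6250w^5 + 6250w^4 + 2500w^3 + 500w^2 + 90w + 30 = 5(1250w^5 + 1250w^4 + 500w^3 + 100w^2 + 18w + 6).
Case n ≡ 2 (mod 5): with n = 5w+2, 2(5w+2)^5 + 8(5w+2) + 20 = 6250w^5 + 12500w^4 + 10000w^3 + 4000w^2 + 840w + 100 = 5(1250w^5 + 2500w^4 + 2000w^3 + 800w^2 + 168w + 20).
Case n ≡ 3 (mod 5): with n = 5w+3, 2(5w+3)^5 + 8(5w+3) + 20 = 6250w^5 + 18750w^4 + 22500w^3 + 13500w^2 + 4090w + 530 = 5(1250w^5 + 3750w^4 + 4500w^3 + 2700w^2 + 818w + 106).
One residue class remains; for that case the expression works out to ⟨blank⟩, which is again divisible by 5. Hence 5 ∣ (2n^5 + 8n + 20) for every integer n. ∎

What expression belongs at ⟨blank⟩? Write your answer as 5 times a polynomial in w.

The residues treated are {0, 1, 2, 3}, so the missing case is n ≡ 4 (mod 5); write n = 5w+4.
Then 2(5w+4)^5 + 8(5w+4) + 20 = 6250w^5 + 25000w^4 + 40000w^3 + 32000w^2 + 12840w + 2100 = 5(1250w^5 + 5000w^4 + 8000w^3 + 6400w^2 + 2568w + 420).

5(1250w^5 + 5000w^4 + 8000w^3 + 6400w^2 + 2568w + 420)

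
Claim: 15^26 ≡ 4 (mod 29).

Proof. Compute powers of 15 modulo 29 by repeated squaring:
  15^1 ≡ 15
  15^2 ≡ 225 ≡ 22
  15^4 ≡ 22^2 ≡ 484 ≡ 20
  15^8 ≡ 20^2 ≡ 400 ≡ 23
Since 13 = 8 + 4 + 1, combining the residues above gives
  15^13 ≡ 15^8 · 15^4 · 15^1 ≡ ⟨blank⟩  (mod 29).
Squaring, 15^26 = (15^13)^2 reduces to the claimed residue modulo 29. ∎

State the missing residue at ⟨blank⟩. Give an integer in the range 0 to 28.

Multiply the listed residues: 23 · 20 · 15 = 460 → 6900.
Reducing modulo 29: 6900 = 237·29 + 27, so 15^13 ≡ 27.

27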